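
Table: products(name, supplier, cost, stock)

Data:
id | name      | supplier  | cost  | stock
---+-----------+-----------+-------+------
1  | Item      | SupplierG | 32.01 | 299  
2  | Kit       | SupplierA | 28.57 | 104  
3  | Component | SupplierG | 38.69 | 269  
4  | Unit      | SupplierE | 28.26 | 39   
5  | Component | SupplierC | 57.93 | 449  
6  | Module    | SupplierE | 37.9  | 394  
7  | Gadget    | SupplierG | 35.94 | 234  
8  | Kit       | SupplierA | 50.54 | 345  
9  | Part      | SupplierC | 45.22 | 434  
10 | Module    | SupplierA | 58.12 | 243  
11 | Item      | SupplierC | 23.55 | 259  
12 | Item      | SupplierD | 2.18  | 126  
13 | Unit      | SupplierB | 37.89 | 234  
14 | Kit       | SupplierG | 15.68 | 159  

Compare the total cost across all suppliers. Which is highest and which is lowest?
SELECT supplier, SUM(cost)
FROM products
GROUP BY supplier
ORDER BY SUM(cost)

All groups:
  SupplierD: 2.18
  SupplierB: 37.89
  SupplierE: 66.16
  SupplierG: 122.32
  SupplierC: 126.70
  SupplierA: 137.23

Highest: SupplierA (137.23)
Lowest: SupplierD (2.18)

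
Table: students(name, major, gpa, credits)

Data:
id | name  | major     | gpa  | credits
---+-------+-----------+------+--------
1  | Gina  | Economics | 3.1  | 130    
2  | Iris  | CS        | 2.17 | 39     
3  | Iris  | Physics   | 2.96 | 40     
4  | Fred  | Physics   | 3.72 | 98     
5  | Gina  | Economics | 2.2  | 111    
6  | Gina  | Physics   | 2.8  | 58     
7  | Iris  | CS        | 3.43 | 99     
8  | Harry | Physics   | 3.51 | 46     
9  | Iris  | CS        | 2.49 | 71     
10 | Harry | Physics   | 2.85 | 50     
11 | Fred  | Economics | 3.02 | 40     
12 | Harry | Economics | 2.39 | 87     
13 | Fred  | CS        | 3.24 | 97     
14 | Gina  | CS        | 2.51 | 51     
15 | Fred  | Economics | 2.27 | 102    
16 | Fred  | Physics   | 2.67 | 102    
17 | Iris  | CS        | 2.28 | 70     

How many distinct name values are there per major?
SELECT major, COUNT(DISTINCT name)
FROM students
GROUP BY major

Result:
  CS: 3 distinct
  Economics: 3 distinct
  Physics: 4 distinct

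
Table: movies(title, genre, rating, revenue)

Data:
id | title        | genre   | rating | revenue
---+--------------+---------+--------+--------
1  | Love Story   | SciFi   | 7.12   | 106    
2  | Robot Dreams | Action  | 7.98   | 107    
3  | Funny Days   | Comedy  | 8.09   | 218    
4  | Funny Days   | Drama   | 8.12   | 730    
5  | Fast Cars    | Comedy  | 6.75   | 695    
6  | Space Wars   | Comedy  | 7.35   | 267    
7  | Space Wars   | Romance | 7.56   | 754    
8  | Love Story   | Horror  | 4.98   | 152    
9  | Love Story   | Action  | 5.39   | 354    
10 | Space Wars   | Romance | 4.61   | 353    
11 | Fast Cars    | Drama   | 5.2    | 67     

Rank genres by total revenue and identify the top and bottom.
SELECT genre, SUM(revenue)
FROM movies
GROUP BY genre
ORDER BY SUM(revenue)

All groups:
  SciFi: 106
  Horror: 152
  Action: 461
  Drama: 797
  Romance: 1107
  Comedy: 1180

Highest: Comedy (1180)
Lowest: SciFi (106)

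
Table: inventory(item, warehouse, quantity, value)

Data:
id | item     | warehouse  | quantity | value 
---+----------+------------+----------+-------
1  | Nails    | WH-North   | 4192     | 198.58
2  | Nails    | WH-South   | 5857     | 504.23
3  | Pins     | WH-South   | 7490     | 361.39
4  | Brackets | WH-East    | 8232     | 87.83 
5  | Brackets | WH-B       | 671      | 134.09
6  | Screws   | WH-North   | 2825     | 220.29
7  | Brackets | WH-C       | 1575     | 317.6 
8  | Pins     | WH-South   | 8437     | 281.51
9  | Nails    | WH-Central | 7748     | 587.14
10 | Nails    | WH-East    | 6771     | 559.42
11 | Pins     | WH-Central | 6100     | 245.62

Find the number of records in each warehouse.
SELECT warehouse, COUNT(*) as count
FROM inventory
GROUP BY warehouse

Result:
  WH-B: 1
  WH-C: 1
  WH-Central: 2
  WH-East: 2
  WH-North: 2
  WH-South: 3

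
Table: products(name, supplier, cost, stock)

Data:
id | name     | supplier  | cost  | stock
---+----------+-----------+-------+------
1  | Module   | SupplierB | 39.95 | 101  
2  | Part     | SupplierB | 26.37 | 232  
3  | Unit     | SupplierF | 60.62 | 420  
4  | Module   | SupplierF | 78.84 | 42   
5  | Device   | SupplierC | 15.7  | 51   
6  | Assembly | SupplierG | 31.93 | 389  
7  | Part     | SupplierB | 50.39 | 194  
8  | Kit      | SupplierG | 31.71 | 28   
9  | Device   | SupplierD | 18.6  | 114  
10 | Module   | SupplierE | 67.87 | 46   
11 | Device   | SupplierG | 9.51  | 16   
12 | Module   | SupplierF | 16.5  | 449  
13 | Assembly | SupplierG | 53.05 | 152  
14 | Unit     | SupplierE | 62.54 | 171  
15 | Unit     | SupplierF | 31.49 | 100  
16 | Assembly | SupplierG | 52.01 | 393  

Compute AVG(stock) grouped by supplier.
SELECT supplier, AVG(stock) as result
FROM products
GROUP BY supplier

Result:
  SupplierB: 175.67
  SupplierC: 51.00
  SupplierD: 114.00
  SupplierE: 108.50
  SupplierF: 252.75
  SupplierG: 195.60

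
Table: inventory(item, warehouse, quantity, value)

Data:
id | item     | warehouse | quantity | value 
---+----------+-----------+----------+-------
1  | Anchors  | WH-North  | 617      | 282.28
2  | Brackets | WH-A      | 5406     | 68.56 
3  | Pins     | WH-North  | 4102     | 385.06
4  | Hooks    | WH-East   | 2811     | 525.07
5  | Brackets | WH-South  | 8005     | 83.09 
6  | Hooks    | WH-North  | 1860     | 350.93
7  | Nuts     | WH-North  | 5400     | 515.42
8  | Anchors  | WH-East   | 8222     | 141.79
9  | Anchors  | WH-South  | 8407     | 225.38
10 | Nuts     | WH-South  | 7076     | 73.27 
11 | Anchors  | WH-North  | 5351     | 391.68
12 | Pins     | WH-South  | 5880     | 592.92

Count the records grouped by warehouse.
SELECT warehouse, COUNT(*) as count
FROM inventory
GROUP BY warehouse

Result:
  WH-A: 1
  WH-East: 2
  WH-North: 5
  WH-South: 4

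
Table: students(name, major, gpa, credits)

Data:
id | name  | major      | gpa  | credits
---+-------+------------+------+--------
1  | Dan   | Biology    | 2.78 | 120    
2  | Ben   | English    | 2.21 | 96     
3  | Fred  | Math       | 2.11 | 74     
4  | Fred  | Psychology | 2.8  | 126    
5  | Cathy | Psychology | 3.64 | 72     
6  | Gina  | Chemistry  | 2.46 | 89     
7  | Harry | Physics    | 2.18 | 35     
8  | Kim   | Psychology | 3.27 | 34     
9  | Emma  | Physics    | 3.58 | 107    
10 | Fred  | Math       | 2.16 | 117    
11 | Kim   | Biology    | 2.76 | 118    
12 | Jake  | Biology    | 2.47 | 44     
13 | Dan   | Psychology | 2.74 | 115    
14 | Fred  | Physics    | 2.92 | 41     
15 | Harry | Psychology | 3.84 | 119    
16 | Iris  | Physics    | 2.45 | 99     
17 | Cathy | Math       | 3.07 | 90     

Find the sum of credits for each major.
SELECT major, SUM(credits) as result
FROM students
GROUP BY major

Result:
  Biology: 282
  Chemistry: 89
  English: 96
  Math: 281
  Physics: 282
  Psychology: 466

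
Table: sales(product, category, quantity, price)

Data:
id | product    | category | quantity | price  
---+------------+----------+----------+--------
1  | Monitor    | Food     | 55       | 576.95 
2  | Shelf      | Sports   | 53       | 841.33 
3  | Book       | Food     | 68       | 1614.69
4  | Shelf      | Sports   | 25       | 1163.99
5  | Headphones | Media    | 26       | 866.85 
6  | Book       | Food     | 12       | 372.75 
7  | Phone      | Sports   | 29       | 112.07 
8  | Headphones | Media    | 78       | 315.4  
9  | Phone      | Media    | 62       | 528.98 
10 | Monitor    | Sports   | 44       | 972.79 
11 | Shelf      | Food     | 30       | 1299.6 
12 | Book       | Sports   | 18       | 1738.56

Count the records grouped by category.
SELECT category, COUNT(*) as count
FROM sales
GROUP BY category

Result:
  Food: 4
  Media: 3
  Sports: 5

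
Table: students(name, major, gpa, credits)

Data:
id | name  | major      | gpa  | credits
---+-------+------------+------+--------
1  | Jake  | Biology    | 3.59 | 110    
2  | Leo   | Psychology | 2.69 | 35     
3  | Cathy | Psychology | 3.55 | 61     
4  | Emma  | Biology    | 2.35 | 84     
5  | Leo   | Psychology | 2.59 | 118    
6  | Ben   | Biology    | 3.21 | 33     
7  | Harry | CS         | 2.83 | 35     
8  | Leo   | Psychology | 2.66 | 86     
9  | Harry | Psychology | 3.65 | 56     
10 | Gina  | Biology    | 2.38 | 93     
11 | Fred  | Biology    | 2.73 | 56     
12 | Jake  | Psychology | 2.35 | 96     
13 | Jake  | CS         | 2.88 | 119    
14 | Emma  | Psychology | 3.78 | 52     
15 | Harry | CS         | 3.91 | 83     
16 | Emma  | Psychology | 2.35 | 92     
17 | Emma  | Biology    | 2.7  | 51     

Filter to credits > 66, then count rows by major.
SELECT major, COUNT(*)
FROM students
WHERE credits > 66
GROUP BY major

Note: WHERE filters rows before grouping.

Result:
  Biology: 3
  CS: 2
  Psychology: 4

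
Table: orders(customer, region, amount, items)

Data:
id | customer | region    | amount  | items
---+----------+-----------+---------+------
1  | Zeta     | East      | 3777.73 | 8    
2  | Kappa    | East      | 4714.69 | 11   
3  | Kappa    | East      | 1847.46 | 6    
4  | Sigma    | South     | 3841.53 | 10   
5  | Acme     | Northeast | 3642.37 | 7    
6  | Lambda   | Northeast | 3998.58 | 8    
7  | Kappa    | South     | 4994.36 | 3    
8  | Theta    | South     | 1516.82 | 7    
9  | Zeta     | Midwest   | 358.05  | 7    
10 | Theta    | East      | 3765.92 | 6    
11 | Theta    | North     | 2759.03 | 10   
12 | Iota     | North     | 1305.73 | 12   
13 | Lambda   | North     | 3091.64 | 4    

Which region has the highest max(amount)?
SELECT region, MAX(amount) as val
FROM orders
GROUP BY region
ORDER BY val DESC
LIMIT 1

Result: South with max(amount) = 4994.36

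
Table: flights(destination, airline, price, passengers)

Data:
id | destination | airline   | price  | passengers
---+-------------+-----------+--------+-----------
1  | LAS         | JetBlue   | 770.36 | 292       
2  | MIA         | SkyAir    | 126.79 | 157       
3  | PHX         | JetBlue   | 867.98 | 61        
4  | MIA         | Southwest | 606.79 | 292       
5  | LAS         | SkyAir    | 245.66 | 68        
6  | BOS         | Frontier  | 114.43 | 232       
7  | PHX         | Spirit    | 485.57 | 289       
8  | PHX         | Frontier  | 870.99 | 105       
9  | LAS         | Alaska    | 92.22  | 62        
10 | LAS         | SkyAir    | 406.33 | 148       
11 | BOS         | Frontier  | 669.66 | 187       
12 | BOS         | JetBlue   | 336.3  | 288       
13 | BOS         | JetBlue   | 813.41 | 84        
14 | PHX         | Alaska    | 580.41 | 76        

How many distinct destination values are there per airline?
SELECT airline, COUNT(DISTINCT destination)
FROM flights
GROUP BY airline

Result:
  Alaska: 2 distinct
  Frontier: 2 distinct
  JetBlue: 3 distinct
  SkyAir: 2 distinct
  Southwest: 1 distinct
  Spirit: 1 distinct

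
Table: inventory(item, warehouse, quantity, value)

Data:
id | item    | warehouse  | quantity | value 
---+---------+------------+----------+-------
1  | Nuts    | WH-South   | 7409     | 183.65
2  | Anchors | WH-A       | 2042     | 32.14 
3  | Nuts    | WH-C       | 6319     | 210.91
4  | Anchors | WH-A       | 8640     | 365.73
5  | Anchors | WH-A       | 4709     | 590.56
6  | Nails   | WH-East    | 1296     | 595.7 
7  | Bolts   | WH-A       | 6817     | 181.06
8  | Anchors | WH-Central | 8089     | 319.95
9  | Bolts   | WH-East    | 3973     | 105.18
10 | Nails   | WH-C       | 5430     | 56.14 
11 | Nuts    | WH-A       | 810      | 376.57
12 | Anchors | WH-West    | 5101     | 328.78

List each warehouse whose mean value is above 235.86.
SELECT warehouse, AVG(value)
FROM inventory
GROUP BY warehouse
HAVING AVG(value) > 235.86

Result:
  WH-A: avg=309.21
  WH-Central: avg=319.95
  WH-East: avg=350.44
  WH-West: avg=328.78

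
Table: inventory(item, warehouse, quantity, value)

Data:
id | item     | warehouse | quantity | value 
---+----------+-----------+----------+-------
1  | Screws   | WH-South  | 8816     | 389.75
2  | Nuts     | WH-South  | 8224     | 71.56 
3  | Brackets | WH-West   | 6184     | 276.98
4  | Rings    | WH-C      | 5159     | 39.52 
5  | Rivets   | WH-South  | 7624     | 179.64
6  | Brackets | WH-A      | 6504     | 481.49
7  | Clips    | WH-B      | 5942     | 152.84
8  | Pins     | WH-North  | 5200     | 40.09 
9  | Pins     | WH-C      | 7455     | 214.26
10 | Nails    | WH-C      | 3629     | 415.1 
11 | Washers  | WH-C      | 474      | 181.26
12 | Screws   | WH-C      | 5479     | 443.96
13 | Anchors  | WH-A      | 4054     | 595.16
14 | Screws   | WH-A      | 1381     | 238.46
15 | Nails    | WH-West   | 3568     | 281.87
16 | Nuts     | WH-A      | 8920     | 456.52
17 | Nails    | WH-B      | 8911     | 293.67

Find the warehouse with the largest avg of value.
SELECT warehouse, AVG(value) as val
FROM inventory
GROUP BY warehouse
ORDER BY val DESC
LIMIT 1

Result: WH-A with avg(value) = 442.91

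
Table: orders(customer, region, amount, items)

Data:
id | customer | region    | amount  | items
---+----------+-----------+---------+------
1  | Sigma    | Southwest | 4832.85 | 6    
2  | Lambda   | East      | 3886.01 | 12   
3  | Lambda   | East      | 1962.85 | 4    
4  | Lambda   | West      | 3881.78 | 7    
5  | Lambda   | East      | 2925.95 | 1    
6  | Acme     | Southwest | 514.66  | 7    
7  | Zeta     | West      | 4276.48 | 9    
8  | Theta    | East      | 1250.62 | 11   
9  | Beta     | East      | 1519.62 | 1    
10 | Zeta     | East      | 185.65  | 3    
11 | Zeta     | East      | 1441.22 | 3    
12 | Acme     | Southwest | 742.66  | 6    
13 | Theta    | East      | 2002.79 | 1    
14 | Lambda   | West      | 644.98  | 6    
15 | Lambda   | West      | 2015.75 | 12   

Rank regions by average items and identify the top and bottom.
SELECT region, AVG(items)
FROM orders
GROUP BY region
ORDER BY AVG(items)

All groups:
  East: 4.50
  Southwest: 6.33
  West: 8.50

Highest: West (8.50)
Lowest: East (4.50)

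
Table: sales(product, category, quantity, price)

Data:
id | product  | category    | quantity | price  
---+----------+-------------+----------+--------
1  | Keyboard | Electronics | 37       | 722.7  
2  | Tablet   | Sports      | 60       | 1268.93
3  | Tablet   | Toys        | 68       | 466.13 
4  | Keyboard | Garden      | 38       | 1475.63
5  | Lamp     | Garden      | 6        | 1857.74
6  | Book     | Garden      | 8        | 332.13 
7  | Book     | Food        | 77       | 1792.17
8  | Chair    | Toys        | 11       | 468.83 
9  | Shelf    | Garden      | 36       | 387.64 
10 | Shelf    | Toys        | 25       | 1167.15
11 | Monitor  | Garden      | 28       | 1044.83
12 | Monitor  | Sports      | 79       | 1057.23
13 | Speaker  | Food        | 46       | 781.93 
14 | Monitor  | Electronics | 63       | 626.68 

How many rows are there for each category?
SELECT category, COUNT(*) as count
FROM sales
GROUP BY category

Result:
  Electronics: 2
  Food: 2
  Garden: 5
  Sports: 2
  Toys: 3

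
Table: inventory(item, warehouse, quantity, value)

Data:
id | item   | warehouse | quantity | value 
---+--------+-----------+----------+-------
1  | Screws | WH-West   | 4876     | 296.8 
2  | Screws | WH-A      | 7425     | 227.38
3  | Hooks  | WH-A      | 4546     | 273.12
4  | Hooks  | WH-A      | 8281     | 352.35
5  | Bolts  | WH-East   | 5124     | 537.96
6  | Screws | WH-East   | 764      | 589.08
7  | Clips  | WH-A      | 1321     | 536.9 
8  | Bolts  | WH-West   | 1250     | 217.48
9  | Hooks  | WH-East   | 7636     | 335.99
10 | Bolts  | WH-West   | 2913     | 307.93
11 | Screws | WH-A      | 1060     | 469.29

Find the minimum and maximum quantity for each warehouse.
SELECT warehouse, MIN(quantity), MAX(quantity)
FROM inventory
GROUP BY warehouse

Result:
  WH-A: min=1060, max=8281
  WH-East: min=764, max=7636
  WH-West: min=1250, max=4876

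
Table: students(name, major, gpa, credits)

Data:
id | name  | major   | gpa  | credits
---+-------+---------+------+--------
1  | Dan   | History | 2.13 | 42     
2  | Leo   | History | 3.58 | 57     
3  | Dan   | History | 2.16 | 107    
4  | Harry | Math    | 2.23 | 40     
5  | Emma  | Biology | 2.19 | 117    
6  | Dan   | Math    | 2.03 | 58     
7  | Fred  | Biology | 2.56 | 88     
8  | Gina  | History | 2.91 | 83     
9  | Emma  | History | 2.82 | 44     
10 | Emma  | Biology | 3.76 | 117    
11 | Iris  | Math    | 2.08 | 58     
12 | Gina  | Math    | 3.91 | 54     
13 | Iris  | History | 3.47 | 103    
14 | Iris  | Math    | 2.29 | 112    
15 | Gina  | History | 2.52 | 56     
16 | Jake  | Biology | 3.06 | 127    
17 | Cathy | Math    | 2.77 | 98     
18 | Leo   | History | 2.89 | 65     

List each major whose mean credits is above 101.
SELECT major, AVG(credits)
FROM students
GROUP BY major
HAVING AVG(credits) > 101

Result:
  Biology: avg=112.25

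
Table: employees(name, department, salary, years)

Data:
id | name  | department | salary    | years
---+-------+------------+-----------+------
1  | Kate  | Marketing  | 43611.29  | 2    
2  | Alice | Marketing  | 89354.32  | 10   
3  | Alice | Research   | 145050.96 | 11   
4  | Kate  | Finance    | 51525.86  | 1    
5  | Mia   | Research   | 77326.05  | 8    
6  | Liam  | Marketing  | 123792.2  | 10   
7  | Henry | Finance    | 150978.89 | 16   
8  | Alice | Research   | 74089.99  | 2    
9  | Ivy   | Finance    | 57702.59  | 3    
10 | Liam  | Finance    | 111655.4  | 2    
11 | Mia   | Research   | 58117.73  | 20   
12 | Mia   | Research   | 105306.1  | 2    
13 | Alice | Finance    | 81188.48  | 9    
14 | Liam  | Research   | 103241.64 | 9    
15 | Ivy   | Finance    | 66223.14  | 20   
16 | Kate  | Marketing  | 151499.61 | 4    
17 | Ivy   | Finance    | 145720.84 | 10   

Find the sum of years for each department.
SELECT department, SUM(years) as result
FROM employees
GROUP BY department

Result:
  Finance: 61
  Marketing: 26
  Research: 52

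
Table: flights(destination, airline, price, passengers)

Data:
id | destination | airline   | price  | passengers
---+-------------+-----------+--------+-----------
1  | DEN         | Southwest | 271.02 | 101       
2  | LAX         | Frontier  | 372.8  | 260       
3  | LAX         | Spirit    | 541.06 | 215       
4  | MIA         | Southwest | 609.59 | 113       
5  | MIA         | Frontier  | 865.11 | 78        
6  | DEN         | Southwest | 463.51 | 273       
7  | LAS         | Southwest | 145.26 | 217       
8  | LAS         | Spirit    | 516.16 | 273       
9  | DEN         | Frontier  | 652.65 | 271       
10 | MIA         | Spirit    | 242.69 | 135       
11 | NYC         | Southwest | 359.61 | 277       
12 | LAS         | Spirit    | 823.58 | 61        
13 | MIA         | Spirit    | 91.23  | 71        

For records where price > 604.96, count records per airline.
SELECT airline, COUNT(*)
FROM flights
WHERE price > 604.96
GROUP BY airline

Note: WHERE filters rows before grouping.

Result:
  Frontier: 2
  Southwest: 1
  Spirit: 1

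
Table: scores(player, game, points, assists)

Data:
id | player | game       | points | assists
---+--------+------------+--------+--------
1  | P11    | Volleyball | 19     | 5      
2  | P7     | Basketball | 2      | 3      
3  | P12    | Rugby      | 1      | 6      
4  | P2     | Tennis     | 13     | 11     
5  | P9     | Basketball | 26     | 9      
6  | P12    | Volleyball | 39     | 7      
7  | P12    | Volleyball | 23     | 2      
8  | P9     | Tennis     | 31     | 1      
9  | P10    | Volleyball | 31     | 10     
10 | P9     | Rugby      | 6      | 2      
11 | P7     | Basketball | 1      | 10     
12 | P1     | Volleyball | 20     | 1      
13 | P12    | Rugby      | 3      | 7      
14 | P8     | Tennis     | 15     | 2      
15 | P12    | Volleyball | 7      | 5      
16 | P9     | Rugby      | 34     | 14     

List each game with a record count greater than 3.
SELECT game, COUNT(*) as cnt
FROM scores
GROUP BY game
HAVING COUNT(*) > 3

Result:
  Rugby: 4
  Volleyball: 6

Note: HAVING filters groups after aggregation, WHERE filters rows before.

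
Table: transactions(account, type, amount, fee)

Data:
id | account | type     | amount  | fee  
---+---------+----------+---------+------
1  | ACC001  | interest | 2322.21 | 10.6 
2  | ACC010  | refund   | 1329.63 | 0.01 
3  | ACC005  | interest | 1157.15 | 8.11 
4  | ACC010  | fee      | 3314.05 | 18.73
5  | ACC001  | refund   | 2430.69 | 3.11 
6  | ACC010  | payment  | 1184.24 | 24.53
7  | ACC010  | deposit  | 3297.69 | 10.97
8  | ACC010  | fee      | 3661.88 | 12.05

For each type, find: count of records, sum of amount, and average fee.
SELECT type,
       COUNT(*) as cnt,
       SUM(amount) as total_amount,
       AVG(fee) as avg_fee
FROM transactions
GROUP BY type

Result:
  deposit: 1 records, 3297.69 total amount, 10.97 avg fee
  fee: 2 records, 6975.93 total amount, 15.39 avg fee
  interest: 2 records, 3479.36 total amount, 9.36 avg fee
  payment: 1 records, 1184.24 total amount, 24.53 avg fee
  refund: 2 records, 3760.32 total amount, 1.56 avg fee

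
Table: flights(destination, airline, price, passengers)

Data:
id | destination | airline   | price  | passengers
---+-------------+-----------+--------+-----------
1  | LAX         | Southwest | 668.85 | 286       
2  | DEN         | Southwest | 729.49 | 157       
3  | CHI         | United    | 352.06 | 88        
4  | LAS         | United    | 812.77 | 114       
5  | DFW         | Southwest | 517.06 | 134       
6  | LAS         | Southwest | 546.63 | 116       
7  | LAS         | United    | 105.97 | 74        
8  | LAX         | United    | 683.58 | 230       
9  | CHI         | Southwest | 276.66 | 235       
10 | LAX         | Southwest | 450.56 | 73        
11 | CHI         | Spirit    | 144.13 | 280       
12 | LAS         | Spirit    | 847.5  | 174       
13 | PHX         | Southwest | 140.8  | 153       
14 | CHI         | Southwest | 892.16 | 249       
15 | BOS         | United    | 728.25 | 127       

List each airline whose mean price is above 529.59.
SELECT airline, AVG(price)
FROM flights
GROUP BY airline
HAVING AVG(price) > 529.59

Result:
  United: avg=536.53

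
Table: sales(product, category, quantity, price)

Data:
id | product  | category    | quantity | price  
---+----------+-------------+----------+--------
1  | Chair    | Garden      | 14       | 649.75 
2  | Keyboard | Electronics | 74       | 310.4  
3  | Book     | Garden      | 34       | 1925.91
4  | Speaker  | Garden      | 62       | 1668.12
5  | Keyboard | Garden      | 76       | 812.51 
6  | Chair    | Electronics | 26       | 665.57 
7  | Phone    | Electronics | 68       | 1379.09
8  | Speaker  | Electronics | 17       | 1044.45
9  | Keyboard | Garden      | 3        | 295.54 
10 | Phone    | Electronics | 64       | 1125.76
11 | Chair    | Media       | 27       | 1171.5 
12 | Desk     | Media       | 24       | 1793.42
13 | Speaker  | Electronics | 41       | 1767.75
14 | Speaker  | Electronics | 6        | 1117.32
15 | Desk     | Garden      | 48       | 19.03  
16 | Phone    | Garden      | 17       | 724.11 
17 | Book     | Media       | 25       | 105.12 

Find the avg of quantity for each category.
SELECT category, AVG(quantity) as result
FROM sales
GROUP BY category

Result:
  Electronics: 42.29
  Garden: 36.29
  Media: 25.33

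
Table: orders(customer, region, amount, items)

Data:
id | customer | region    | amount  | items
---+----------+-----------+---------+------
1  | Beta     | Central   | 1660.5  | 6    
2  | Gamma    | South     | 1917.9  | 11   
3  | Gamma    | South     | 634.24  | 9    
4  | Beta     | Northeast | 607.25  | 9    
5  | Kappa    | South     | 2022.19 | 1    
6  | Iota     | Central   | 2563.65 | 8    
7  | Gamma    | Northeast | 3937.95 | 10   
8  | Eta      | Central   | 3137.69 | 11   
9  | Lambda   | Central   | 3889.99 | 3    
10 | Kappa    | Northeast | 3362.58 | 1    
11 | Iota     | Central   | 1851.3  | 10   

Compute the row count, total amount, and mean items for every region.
SELECT region,
       COUNT(*) as cnt,
       SUM(amount) as total_amount,
       AVG(items) as avg_items
FROM orders
GROUP BY region

Result:
  Central: 5 records, 13103.13 total amount, 7.60 avg items
  Northeast: 3 records, 7907.78 total amount, 6.67 avg items
  South: 3 records, 4574.33 total amount, 7.00 avg items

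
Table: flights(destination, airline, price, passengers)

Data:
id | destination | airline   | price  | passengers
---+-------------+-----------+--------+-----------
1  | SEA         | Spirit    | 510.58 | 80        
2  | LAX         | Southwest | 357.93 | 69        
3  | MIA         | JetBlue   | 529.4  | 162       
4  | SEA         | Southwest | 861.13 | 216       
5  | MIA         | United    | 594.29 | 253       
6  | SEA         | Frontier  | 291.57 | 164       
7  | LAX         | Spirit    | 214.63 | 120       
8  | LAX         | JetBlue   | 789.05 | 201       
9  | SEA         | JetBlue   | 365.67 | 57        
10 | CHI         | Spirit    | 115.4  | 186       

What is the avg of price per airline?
SELECT airline, AVG(price) as result
FROM flights
GROUP BY airline

Result:
  Frontier: 291.57
  JetBlue: 561.37
  Southwest: 609.53
  Spirit: 280.20
  United: 594.29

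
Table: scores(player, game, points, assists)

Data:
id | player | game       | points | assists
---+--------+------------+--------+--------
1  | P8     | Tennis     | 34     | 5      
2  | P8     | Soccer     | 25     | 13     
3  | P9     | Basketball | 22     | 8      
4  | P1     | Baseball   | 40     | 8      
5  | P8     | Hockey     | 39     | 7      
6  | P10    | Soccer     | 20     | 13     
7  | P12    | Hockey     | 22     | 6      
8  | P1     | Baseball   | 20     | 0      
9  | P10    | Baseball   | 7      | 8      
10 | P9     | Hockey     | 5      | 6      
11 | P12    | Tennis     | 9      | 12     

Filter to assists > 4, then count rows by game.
SELECT game, COUNT(*)
FROM scores
WHERE assists > 4
GROUP BY game

Note: WHERE filters rows before grouping.

Result:
  Baseball: 2
  Basketball: 1
  Hockey: 3
  Soccer: 2
  Tennis: 2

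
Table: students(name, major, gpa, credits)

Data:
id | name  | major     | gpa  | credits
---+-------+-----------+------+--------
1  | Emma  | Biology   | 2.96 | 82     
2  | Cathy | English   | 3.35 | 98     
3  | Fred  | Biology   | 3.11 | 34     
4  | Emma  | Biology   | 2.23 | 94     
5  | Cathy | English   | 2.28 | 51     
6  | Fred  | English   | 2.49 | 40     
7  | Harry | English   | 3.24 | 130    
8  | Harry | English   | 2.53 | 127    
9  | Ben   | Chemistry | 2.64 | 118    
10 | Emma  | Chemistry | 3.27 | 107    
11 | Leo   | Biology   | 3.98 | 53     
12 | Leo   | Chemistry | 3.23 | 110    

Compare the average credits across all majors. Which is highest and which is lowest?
SELECT major, AVG(credits)
FROM students
GROUP BY major
ORDER BY AVG(credits)

All groups:
  Biology: 65.75
  English: 89.20
  Chemistry: 111.67

Highest: Chemistry (111.67)
Lowest: Biology (65.75)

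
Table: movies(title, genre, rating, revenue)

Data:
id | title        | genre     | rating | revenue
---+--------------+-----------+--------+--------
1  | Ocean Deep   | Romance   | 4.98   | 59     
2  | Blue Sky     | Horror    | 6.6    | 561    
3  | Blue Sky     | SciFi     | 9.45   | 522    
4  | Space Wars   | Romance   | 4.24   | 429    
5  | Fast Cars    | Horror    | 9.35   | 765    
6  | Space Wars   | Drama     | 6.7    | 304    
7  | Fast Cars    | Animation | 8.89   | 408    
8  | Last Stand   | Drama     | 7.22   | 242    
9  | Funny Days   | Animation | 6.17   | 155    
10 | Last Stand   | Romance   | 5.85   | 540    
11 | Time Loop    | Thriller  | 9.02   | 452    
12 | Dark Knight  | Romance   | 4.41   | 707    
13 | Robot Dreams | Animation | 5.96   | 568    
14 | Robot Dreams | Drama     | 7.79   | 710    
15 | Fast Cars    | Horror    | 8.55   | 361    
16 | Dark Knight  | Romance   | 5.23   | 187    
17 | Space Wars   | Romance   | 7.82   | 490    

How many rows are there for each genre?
SELECT genre, COUNT(*) as count
FROM movies
GROUP BY genre

Result:
  Animation: 3
  Drama: 3
  Horror: 3
  Romance: 6
  SciFi: 1
  Thriller: 1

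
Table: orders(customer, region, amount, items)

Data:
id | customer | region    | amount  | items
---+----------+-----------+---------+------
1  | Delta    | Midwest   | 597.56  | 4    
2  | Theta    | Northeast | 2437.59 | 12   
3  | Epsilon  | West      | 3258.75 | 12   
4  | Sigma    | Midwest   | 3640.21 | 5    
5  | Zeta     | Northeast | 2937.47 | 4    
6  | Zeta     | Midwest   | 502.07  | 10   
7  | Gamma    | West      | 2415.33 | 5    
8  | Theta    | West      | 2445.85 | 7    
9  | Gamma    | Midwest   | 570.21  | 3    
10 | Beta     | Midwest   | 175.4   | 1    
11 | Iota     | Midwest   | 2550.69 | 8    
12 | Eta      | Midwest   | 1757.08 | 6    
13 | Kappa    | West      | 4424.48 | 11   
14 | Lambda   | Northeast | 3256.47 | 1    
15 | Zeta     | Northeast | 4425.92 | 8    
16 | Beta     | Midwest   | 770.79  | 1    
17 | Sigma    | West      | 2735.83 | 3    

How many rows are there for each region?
SELECT region, COUNT(*) as count
FROM orders
GROUP BY region

Result:
  Midwest: 8
  Northeast: 4
  West: 5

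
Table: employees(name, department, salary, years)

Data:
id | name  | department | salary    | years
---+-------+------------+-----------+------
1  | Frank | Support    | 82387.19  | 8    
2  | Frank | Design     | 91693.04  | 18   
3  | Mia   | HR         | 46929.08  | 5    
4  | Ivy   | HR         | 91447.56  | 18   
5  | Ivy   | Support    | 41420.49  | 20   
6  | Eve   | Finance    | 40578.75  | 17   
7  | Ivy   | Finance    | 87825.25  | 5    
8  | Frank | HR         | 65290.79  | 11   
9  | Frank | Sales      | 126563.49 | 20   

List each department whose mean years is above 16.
SELECT department, AVG(years)
FROM employees
GROUP BY department
HAVING AVG(years) > 16

Result:
  Design: avg=18.00
  Sales: avg=20.00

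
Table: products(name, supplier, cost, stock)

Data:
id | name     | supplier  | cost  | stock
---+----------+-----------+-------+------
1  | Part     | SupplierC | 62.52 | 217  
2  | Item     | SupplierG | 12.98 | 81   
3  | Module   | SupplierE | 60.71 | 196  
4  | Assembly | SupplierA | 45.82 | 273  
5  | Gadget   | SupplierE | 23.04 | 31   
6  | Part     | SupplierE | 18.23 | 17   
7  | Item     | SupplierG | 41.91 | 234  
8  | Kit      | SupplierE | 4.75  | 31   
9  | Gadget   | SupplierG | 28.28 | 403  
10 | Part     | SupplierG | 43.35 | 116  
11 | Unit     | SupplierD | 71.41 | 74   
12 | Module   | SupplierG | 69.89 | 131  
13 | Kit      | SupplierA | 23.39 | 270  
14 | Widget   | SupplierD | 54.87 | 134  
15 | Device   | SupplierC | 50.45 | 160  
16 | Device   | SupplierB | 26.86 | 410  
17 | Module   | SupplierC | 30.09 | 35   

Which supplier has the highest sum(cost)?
SELECT supplier, SUM(cost) as val
FROM products
GROUP BY supplier
ORDER BY val DESC
LIMIT 1

Result: SupplierG with sum(cost) = 196.41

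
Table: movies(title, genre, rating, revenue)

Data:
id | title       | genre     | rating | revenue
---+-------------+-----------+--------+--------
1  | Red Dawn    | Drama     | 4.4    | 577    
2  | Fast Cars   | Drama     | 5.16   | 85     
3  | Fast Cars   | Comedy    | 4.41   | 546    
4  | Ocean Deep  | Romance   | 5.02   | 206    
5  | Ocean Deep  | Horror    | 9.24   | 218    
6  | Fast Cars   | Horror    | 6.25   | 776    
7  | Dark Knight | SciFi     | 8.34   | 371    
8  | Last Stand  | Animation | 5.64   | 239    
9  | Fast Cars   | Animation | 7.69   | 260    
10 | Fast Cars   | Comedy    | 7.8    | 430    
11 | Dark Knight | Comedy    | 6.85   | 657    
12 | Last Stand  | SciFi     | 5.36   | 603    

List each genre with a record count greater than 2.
SELECT genre, COUNT(*) as cnt
FROM movies
GROUP BY genre
HAVING COUNT(*) > 2

Result:
  Comedy: 3

Note: HAVING filters groups after aggregation, WHERE filters rows before.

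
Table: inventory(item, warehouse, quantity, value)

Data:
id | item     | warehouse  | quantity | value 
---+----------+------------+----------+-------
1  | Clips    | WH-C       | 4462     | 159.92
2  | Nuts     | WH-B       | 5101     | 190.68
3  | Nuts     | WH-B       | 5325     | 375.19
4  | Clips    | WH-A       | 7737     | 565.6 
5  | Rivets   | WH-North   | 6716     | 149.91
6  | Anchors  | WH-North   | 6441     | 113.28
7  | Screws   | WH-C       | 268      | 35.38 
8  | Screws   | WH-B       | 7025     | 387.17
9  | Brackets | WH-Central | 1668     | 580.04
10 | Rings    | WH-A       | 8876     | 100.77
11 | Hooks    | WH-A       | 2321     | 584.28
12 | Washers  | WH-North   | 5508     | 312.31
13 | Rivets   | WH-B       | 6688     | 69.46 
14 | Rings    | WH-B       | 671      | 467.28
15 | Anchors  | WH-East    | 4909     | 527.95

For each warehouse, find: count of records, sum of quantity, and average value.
SELECT warehouse,
       COUNT(*) as cnt,
       SUM(quantity) as total_quantity,
       AVG(value) as avg_value
FROM inventory
GROUP BY warehouse

Result:
  WH-A: 3 records, 18934 total quantity, 416.88 avg value
  WH-B: 5 records, 24810 total quantity, 297.96 avg value
  WH-C: 2 records, 4730 total quantity, 97.65 avg value
  WH-Central: 1 records, 1668 total quantity, 580.04 avg value
  WH-East: 1 records, 4909 total quantity, 527.95 avg value
  WH-North: 3 records, 18665 total quantity, 191.83 avg value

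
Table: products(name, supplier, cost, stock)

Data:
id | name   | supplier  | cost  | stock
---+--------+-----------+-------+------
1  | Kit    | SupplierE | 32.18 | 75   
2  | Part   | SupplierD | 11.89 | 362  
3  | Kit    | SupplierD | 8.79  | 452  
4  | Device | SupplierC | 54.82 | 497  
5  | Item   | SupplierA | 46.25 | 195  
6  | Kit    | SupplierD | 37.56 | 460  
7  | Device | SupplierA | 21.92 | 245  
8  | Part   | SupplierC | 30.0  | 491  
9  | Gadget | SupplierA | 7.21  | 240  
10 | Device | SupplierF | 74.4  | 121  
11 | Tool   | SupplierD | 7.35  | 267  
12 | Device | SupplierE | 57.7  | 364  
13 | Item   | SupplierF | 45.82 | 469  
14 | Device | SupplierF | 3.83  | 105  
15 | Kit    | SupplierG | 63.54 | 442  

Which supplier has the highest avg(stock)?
SELECT supplier, AVG(stock) as val
FROM products
GROUP BY supplier
ORDER BY val DESC
LIMIT 1

Result: SupplierC with avg(stock) = 494.00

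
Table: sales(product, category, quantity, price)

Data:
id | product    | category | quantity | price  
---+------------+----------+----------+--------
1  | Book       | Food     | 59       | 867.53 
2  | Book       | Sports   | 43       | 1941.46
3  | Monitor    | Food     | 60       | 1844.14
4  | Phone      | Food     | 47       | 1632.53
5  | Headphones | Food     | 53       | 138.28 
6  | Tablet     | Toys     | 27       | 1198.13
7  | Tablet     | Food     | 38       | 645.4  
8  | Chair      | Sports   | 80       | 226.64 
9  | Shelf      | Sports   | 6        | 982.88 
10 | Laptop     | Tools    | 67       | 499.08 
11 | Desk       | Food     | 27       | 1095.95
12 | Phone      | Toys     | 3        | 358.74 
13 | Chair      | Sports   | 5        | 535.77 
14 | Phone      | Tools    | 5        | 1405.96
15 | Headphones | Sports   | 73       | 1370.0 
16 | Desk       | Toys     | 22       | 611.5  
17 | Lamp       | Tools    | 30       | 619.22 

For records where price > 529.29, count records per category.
SELECT category, COUNT(*)
FROM sales
WHERE price > 529.29
GROUP BY category

Note: WHERE filters rows before grouping.

Result:
  Food: 5
  Sports: 4
  Tools: 2
  Toys: 2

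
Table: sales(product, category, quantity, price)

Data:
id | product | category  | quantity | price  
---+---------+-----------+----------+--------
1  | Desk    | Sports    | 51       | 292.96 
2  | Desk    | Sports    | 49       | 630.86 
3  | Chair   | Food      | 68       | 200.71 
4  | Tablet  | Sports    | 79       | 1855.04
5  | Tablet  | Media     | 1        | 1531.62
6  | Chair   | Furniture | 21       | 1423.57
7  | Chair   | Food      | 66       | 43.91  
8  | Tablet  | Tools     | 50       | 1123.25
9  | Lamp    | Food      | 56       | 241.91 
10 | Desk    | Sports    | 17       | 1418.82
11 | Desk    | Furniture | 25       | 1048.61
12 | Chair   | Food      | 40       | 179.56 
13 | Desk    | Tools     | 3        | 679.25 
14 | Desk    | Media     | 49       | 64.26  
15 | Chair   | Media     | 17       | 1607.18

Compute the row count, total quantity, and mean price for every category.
SELECT category,
       COUNT(*) as cnt,
       SUM(quantity) as total_quantity,
       AVG(price) as avg_price
FROM sales
GROUP BY category

Result:
  Food: 4 records, 230 total quantity, 166.52 avg price
  Furniture: 2 records, 46 total quantity, 1236.09 avg price
  Media: 3 records, 67 total quantity, 1067.69 avg price
  Sports: 4 records, 196 total quantity, 1049.42 avg price
  Tools: 2 records, 53 total quantity, 901.25 avg price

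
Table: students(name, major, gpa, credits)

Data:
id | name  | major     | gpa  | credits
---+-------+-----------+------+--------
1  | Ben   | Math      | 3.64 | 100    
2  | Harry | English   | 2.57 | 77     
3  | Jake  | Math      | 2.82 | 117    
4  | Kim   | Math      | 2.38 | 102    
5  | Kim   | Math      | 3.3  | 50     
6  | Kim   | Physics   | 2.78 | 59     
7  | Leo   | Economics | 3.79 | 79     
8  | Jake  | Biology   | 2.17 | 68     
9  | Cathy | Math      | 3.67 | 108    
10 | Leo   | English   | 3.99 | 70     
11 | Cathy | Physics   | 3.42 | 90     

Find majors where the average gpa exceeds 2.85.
SELECT major, AVG(gpa)
FROM students
GROUP BY major
HAVING AVG(gpa) > 2.85

Result:
  Economics: avg=3.79
  English: avg=3.28
  Math: avg=3.16
  Physics: avg=3.10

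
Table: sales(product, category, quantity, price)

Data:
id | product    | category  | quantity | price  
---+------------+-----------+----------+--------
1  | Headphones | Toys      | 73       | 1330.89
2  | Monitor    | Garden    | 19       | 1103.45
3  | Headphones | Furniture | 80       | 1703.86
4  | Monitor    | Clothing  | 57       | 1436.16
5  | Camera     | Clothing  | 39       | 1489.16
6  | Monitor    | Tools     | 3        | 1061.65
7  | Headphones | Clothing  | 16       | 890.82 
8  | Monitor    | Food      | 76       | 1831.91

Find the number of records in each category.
SELECT category, COUNT(*) as count
FROM sales
GROUP BY category

Result:
  Clothing: 3
  Food: 1
  Furniture: 1
  Garden: 1
  Tools: 1
  Toys: 1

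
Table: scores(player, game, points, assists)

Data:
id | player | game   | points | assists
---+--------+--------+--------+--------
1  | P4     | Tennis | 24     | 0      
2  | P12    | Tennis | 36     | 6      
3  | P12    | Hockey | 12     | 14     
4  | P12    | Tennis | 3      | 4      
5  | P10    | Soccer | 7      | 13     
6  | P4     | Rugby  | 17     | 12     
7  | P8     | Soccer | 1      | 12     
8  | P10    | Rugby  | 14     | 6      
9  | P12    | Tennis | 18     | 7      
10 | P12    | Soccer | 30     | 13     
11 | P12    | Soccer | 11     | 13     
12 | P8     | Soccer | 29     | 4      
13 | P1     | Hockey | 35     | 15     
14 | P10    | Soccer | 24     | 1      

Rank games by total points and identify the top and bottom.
SELECT game, SUM(points)
FROM scores
GROUP BY game
ORDER BY SUM(points)

All groups:
  Rugby: 31
  Hockey: 47
  Tennis: 81
  Soccer: 102

Highest: Soccer (102)
Lowest: Rugby (31)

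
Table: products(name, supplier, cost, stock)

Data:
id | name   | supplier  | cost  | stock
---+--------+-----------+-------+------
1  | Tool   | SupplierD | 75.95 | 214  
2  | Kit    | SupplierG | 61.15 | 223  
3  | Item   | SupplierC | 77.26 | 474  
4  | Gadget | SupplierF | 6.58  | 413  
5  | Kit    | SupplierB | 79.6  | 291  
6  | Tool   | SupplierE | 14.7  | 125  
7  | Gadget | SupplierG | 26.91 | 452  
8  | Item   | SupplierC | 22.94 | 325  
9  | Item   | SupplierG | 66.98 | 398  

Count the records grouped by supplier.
SELECT supplier, COUNT(*) as count
FROM products
GROUP BY supplier

Result:
  SupplierB: 1
  SupplierC: 2
  SupplierD: 1
  SupplierE: 1
  SupplierF: 1
  SupplierG: 3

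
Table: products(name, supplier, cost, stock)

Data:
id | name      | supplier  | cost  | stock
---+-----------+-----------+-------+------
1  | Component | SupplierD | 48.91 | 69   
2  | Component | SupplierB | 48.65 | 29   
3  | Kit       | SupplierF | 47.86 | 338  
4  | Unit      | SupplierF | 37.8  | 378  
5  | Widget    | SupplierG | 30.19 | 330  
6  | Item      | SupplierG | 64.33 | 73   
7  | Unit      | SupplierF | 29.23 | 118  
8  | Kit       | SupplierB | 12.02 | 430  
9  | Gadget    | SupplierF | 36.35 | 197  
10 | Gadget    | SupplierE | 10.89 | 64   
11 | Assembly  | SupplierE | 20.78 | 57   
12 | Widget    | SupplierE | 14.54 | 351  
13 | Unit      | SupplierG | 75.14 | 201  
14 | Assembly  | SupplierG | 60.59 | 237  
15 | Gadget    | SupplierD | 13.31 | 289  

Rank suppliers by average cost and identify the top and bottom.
SELECT supplier, AVG(cost)
FROM products
GROUP BY supplier
ORDER BY AVG(cost)

All groups:
  SupplierE: 15.40
  SupplierB: 30.34
  SupplierD: 31.11
  SupplierF: 37.81
  SupplierG: 57.56

Highest: SupplierG (57.56)
Lowest: SupplierE (15.40)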